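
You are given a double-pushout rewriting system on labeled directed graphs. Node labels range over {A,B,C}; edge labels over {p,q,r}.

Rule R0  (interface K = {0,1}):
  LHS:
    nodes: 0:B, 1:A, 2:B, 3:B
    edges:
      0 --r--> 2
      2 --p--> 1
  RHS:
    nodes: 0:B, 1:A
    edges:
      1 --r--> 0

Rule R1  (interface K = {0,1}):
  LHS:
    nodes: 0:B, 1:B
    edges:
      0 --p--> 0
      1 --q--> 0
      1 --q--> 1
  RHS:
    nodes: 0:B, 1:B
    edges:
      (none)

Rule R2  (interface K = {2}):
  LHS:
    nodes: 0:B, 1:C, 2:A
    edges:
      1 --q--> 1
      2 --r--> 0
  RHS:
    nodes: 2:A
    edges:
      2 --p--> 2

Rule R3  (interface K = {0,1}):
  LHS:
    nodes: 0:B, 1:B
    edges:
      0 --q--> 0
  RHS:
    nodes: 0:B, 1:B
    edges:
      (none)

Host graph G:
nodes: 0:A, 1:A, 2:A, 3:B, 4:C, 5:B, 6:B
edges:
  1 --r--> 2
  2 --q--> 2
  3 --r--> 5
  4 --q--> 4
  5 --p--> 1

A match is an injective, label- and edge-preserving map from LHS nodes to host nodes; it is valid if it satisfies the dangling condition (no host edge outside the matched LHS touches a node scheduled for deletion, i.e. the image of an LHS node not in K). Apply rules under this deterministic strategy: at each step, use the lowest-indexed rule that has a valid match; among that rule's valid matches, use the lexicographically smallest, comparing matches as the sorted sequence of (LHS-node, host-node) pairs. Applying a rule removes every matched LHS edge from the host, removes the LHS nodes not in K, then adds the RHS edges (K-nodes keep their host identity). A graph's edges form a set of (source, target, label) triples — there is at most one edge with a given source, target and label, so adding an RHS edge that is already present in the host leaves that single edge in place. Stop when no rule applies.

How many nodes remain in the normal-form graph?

Answer: 3

Rewrite trace:
[0] host  ⇒  7 nodes, 5 edges  {1-r->2 2-q->2 3-r->5 4-q->4 5-p->1}
[1] R0 @ {0↦3, 1↦1, 2↦5, 3↦6}  ⇒  5 nodes, 4 edges  {1-r->2 1-r->3 2-q->2 4-q->4}
[2] R2 @ {0↦3, 1↦4, 2↦1}  ⇒  3 nodes, 3 edges  {1-p->1 1-r->2 2-q->2}
normal form: no rule applies after step 2
NF nodes: {0:A, 1:A, 2:A}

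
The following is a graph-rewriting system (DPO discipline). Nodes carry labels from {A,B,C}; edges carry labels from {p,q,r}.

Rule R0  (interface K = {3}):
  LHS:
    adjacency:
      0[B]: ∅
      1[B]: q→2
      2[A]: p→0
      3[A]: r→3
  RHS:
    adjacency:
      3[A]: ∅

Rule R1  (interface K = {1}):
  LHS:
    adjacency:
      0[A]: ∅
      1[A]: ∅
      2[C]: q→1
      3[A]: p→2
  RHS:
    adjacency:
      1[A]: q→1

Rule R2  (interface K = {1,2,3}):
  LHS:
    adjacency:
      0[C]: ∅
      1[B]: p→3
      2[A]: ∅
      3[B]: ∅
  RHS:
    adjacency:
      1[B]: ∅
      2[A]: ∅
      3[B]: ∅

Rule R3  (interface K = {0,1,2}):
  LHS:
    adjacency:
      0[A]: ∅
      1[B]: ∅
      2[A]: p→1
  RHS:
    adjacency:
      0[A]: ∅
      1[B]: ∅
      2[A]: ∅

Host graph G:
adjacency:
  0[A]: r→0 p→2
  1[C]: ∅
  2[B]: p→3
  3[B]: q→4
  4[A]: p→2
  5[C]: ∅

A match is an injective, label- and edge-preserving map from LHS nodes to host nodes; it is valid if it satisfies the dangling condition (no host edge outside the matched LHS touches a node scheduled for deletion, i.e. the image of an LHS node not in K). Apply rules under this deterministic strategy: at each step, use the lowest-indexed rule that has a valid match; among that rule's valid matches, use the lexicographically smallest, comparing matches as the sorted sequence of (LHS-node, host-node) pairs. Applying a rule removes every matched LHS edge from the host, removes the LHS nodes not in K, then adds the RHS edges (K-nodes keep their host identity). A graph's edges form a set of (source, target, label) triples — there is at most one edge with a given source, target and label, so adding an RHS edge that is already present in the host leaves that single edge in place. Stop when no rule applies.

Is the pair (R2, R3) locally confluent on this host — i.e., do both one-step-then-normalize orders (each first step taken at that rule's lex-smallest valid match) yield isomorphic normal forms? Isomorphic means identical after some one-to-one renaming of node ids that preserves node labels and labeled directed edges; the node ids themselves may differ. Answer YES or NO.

branch R2-first: apply at {0↦1, 1↦2, 2↦0, 3↦3} → |E|=4, then 2 more step(s) → NF |V|=5 |E|=2 V={0:A, 2:B, 3:B, 4:A, 5:C} E=0-r->0 3-q->4
branch R3-first: apply at {0↦0, 1↦2, 2↦4} → |E|=4, then 2 more step(s) → NF |V|=5 |E|=2 V={0:A, 2:B, 3:B, 4:A, 5:C} E=0-r->0 3-q->4
graphs isomorphic (equal up to label-preserving node renaming)

Answer: YES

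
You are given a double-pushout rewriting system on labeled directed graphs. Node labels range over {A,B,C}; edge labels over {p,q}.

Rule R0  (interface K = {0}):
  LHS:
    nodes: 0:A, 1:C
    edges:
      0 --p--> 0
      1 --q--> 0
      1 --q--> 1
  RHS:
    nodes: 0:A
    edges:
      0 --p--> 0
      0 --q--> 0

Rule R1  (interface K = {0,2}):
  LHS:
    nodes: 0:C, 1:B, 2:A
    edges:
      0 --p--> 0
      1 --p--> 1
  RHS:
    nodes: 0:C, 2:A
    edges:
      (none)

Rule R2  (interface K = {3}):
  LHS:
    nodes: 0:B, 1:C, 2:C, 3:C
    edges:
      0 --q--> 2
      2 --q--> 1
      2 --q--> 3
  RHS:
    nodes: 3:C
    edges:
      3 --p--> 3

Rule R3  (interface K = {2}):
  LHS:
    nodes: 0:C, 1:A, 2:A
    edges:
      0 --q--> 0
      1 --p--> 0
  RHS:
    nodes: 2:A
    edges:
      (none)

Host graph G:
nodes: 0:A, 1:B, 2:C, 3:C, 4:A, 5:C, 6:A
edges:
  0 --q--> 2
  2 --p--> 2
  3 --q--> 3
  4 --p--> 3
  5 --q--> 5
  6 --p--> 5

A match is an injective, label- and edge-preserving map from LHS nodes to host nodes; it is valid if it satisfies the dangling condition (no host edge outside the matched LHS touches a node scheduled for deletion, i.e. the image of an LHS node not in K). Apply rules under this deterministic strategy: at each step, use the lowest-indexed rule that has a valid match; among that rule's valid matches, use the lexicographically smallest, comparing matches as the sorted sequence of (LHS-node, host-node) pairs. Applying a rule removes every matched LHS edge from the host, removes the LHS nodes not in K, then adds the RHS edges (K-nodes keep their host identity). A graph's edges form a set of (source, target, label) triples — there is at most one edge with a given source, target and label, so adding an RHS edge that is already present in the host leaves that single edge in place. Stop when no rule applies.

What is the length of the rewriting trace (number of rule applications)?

Answer: 2

Rewrite trace:
[0] host  ⇒  7 nodes, 6 edges  {0-q->2 2-p->2 3-q->3 4-p->3 5-q->5 6-p->5}
[1] R3 @ {0↦3, 1↦4, 2↦0}  ⇒  5 nodes, 4 edges  {0-q->2 2-p->2 5-q->5 6-p->5}
[2] R3 @ {0↦5, 1↦6, 2↦0}  ⇒  3 nodes, 2 edges  {0-q->2 2-p->2}
normal form: no rule applies after step 2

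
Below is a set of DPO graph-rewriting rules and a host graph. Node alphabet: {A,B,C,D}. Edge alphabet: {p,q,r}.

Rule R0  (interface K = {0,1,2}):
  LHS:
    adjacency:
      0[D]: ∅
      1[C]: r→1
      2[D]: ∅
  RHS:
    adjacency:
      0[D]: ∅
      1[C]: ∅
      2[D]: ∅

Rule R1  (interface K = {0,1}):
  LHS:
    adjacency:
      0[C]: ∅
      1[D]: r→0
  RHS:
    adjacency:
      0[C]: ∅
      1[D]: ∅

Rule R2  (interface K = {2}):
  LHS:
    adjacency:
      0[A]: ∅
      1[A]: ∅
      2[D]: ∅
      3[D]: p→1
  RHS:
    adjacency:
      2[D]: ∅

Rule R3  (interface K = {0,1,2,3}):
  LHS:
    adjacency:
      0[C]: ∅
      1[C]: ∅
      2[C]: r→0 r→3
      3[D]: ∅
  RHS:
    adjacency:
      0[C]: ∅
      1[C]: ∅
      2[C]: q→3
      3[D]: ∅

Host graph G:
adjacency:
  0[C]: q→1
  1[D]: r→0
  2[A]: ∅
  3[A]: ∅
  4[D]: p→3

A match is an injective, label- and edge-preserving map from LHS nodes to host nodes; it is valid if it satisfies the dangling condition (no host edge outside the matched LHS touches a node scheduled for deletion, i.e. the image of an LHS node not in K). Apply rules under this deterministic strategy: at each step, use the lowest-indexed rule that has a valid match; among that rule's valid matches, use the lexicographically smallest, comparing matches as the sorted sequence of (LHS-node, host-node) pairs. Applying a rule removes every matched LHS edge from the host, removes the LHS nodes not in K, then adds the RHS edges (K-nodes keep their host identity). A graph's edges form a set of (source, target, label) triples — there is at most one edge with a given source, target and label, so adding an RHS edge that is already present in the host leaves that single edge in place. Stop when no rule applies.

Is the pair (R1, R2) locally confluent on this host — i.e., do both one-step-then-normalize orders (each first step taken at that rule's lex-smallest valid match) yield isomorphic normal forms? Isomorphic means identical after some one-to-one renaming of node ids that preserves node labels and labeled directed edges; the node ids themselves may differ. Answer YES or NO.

Answer: YES

Steps:
branch R1-first: apply at {0↦0, 1↦1} → |E|=2, then 1 more step(s) → NF |V|=2 |E|=1 V={0:C, 1:D} E=0-q->1
branch R2-first: apply at {0↦2, 1↦3, 2↦1, 3↦4} → |E|=2, then 1 more step(s) → NF |V|=2 |E|=1 V={0:C, 1:D} E=0-q->1
graphs isomorphic (equal up to label-preserving node renaming)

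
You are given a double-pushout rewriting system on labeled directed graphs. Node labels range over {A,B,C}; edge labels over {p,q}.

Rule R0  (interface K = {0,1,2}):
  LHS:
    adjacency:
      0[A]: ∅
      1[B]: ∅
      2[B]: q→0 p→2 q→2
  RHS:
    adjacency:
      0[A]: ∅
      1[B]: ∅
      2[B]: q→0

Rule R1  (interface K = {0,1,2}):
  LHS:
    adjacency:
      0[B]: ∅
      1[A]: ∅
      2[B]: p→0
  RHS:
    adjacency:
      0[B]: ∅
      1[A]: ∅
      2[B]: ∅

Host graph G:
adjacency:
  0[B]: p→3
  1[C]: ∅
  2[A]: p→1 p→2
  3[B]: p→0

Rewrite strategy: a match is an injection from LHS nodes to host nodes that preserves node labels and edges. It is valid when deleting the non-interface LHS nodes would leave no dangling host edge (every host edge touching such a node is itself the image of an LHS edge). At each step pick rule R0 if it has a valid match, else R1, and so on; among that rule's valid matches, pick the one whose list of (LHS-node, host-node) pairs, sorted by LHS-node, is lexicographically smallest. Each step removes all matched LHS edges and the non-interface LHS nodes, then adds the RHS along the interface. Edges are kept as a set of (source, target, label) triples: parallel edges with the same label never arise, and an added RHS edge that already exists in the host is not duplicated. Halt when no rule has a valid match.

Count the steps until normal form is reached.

[0] host  ⇒  4 nodes, 4 edges  {0-p->3 2-p->1 2-p->2 3-p->0}
[1] R1 @ {0↦0, 1↦2, 2↦3}  ⇒  4 nodes, 3 edges  {0-p->3 2-p->1 2-p->2}
[2] R1 @ {0↦3, 1↦2, 2↦0}  ⇒  4 nodes, 2 edges  {2-p->1 2-p->2}
halt: no rule applies after step 2

Answer: 2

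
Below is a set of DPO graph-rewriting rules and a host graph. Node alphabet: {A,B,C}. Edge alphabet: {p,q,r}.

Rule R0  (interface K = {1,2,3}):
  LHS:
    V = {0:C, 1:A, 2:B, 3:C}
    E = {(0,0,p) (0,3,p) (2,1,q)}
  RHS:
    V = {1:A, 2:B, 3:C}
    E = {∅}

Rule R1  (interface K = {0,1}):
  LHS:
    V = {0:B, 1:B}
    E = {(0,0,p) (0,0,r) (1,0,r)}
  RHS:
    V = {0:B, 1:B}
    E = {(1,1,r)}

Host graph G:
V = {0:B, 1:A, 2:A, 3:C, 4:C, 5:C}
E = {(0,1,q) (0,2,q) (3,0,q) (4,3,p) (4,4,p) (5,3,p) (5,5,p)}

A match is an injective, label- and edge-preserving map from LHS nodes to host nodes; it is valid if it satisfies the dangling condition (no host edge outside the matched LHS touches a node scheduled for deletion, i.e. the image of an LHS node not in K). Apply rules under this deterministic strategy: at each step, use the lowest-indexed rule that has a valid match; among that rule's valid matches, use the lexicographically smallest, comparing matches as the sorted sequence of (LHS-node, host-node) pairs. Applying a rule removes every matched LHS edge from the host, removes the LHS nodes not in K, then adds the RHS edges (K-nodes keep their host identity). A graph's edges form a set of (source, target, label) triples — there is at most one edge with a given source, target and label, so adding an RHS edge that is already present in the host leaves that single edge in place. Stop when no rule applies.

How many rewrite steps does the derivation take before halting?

start.  V:6 E:7  edges: 0-q->1 0-q->2 3-q->0 4-p->3 4-p->4 5-p->3 5-p->5
1. fire R0 via {0↦4, 1↦1, 2↦0, 3↦3}  →  V:5 E:4  edges: 0-q->2 3-q->0 5-p->3 5-p->5
2. fire R0 via {0↦5, 1↦2, 2↦0, 3↦3}  →  V:4 E:1  edges: 3-q->0
final graph: no rule applies after step 2

Answer: 2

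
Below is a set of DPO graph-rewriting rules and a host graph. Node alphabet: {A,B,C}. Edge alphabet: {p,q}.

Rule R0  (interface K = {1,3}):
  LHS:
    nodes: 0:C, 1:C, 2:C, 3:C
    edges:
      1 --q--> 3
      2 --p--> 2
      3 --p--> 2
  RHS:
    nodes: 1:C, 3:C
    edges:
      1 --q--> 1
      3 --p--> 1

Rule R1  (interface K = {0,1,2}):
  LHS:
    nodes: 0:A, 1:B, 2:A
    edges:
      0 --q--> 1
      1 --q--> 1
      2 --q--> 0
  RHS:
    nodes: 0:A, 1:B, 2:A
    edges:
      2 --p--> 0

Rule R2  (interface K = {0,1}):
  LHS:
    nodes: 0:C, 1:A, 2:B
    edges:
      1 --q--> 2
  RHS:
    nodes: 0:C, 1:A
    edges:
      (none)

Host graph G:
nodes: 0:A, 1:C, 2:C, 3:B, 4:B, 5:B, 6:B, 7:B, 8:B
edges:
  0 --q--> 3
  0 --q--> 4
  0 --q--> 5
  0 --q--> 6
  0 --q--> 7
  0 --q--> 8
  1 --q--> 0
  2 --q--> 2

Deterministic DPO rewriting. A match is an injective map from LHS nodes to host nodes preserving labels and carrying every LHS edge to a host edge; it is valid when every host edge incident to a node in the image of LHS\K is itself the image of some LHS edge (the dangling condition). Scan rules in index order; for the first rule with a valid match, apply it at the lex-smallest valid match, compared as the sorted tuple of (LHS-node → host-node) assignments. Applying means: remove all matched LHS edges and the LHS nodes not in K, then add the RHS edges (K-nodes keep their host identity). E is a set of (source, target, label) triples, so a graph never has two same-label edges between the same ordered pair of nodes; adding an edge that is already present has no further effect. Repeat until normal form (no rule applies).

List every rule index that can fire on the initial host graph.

R0: no valid match — LHS pattern not found
R1: no valid match — LHS pattern not found
R2: 12 valid matches — {0↦1, 1↦0, 2↦3}, {0↦1, 1↦0, 2↦4}, {0↦1, 1↦0, 2↦5} (+9 more)

Answer: [R2]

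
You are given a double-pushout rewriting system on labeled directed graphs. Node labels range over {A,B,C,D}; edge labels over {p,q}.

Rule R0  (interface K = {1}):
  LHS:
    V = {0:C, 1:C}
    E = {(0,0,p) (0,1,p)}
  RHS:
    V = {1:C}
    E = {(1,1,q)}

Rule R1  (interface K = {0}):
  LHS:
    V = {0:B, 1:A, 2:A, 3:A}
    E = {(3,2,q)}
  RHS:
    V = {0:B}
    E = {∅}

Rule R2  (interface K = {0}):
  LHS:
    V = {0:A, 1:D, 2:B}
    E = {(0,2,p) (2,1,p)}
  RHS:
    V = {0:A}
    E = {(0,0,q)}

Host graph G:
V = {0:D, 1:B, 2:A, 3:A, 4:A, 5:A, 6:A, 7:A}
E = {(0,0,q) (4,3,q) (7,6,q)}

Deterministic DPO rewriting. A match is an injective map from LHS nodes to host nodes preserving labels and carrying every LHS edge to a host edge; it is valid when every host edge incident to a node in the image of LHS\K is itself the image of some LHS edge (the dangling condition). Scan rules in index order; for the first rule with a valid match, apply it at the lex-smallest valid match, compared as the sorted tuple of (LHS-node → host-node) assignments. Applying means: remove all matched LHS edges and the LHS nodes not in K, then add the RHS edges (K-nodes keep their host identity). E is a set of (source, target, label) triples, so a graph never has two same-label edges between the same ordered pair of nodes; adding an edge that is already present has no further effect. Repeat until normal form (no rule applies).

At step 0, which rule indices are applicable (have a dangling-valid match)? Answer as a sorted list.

Answer: [R1]

Steps:
R0: no valid match — LHS pattern not found
R1: 4 valid matches — {0↦1, 1↦2, 2↦3, 3↦4}, {0↦1, 1↦2, 2↦6, 3↦7}, {0↦1, 1↦5, 2↦3, 3↦4} (+1 more)
R2: no valid match — LHS pattern not found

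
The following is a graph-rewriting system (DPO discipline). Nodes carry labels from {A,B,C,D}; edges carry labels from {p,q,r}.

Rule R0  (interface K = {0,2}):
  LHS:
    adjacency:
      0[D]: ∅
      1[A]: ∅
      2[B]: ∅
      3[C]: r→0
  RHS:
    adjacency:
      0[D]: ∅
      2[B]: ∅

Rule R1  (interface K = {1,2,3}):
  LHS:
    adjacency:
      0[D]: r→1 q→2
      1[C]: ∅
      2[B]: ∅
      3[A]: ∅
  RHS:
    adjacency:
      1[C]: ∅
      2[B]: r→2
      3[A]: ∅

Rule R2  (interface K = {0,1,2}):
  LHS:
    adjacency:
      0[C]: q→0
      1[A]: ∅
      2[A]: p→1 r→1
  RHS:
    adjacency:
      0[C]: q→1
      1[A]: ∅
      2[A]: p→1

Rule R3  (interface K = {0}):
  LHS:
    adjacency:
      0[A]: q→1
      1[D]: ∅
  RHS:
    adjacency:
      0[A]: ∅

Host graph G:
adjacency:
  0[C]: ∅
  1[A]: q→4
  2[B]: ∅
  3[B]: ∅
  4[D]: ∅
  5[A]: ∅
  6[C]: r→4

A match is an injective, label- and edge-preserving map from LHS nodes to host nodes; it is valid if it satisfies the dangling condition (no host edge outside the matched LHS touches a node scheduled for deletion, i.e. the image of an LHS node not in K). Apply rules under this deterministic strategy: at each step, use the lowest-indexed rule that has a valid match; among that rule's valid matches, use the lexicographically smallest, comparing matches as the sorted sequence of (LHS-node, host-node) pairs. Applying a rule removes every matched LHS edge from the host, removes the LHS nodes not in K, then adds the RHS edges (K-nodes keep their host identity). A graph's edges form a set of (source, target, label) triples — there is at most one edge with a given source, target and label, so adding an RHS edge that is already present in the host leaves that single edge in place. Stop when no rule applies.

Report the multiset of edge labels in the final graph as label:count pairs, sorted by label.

Answer: (no edges)

Steps:
[0] host  ⇒  7 nodes, 2 edges  {1-q->4 6-r->4}
[1] R0 @ {0↦4, 1↦5, 2↦2, 3↦6}  ⇒  5 nodes, 1 edges  {1-q->4}
[2] R3 @ {0↦1, 1↦4}  ⇒  4 nodes, 0 edges  {∅}
final graph: no rule applies after step 2
NF edges: []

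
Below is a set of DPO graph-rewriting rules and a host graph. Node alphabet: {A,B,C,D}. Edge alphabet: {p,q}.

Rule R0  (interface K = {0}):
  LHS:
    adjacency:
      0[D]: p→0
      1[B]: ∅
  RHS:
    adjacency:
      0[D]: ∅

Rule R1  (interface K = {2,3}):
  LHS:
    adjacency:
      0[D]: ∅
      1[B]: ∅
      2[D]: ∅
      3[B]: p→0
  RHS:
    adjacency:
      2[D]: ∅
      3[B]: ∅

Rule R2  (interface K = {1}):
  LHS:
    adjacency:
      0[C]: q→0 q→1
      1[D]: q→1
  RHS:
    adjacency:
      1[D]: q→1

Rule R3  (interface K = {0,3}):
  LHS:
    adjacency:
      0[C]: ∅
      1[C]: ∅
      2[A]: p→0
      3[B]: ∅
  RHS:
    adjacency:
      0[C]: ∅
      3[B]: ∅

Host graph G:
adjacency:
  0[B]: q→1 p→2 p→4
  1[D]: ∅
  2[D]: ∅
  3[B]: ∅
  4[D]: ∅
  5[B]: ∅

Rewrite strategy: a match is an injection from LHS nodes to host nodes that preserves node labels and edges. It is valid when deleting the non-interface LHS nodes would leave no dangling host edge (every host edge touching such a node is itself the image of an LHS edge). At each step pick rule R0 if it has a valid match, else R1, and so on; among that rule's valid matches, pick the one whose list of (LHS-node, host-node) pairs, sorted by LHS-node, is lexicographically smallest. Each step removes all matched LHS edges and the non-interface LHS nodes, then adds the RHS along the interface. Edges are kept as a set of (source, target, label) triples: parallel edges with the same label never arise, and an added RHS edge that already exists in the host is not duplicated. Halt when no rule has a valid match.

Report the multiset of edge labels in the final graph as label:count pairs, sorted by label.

Answer: q:1

Rewrite trace:
[0] host  ⇒  6 nodes, 3 edges  {0-q->1 0-p->2 0-p->4}
[1] R1 @ {0↦2, 1↦3, 2↦1, 3↦0}  ⇒  4 nodes, 2 edges  {0-q->1 0-p->4}
[2] R1 @ {0↦4, 1↦5, 2↦1, 3↦0}  ⇒  2 nodes, 1 edges  {0-q->1}
final graph: no rule applies after step 2
NF edges: [(0, 1, 'q')]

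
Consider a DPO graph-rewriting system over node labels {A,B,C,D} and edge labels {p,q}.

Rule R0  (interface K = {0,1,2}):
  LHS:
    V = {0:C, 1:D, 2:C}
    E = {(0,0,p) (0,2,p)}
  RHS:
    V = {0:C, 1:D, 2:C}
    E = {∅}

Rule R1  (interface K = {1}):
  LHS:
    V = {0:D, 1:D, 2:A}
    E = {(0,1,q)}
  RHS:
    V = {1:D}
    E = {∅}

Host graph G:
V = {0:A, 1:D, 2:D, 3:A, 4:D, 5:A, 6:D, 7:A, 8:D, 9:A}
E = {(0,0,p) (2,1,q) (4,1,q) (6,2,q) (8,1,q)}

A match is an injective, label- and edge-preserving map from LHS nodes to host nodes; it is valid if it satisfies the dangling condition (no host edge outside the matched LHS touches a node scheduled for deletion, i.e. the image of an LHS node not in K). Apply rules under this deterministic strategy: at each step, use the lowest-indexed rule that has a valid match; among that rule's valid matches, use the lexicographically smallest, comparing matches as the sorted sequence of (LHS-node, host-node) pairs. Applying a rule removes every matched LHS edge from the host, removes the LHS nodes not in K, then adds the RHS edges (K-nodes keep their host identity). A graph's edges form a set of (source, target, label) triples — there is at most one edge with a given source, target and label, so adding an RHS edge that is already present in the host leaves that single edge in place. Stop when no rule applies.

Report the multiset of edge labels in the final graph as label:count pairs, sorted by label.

Answer: p:1

Rewrite trace:
[0] host  ⇒  10 nodes, 5 edges  {0-p->0 2-q->1 4-q->1 6-q->2 8-q->1}
[1] R1 @ {0↦4, 1↦1, 2↦3}  ⇒  8 nodes, 4 edges  {0-p->0 2-q->1 6-q->2 8-q->1}
[2] R1 @ {0↦6, 1↦2, 2↦5}  ⇒  6 nodes, 3 edges  {0-p->0 2-q->1 8-q->1}
[3] R1 @ {0↦2, 1↦1, 2↦7}  ⇒  4 nodes, 2 edges  {0-p->0 8-q->1}
[4] R1 @ {0↦8, 1↦1, 2↦9}  ⇒  2 nodes, 1 edges  {0-p->0}
normal form: no rule applies after step 4
NF edges: [(0, 0, 'p')]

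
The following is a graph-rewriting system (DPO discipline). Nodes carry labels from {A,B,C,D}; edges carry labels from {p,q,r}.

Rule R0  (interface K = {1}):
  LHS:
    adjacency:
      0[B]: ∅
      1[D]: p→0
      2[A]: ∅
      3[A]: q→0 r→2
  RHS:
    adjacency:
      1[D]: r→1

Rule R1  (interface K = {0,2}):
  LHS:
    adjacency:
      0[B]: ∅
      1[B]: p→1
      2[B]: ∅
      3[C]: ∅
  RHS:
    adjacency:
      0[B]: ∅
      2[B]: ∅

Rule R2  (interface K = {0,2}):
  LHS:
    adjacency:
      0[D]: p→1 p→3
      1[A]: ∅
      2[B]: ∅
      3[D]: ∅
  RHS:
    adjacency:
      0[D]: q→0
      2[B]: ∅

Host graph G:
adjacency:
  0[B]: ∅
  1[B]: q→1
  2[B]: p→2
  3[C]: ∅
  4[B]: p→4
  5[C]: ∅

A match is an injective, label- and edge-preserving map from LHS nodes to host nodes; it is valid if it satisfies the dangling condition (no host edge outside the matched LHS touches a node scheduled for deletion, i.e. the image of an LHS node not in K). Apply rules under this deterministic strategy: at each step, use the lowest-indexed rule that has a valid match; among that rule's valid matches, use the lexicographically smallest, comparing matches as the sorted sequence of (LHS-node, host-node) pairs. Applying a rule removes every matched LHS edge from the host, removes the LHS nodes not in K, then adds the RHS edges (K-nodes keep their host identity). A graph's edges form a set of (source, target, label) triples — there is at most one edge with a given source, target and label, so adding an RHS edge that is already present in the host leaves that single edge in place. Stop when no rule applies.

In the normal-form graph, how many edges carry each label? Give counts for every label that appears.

Answer: q:1

Steps:
[0] host  ⇒  6 nodes, 3 edges  {1-q->1 2-p->2 4-p->4}
[1] R1 @ {0↦0, 1↦2, 2↦1, 3↦3}  ⇒  4 nodes, 2 edges  {1-q->1 4-p->4}
[2] R1 @ {0↦0, 1↦4, 2↦1, 3↦5}  ⇒  2 nodes, 1 edges  {1-q->1}
halt: no rule applies after step 2
NF edges: [(1, 1, 'q')]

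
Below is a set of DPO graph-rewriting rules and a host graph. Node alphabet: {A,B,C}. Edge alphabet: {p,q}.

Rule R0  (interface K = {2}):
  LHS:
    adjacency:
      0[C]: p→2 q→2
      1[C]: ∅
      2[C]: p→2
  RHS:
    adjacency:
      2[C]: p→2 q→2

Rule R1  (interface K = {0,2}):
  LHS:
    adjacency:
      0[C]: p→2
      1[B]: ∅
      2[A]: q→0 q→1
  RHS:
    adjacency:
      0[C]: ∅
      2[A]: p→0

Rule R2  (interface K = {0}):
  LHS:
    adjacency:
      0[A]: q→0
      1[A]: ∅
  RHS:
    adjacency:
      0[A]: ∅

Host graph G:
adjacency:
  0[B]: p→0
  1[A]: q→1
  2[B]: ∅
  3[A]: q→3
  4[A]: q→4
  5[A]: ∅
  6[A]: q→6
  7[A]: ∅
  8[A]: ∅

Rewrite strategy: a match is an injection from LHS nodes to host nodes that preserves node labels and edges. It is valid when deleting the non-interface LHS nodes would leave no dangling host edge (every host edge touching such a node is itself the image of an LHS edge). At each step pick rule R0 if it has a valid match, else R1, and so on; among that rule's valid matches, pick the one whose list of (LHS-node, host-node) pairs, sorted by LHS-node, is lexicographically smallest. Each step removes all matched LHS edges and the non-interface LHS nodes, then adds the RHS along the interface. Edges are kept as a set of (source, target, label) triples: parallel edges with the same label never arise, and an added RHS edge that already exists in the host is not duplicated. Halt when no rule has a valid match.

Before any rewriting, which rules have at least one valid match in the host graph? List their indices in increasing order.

Answer: [R2]

Derivation:
R0: no valid match — LHS pattern not found
R1: no valid match — LHS pattern not found
R2: 12 valid matches — {0↦1, 1↦5}, {0↦1, 1↦7}, {0↦1, 1↦8} (+9 more)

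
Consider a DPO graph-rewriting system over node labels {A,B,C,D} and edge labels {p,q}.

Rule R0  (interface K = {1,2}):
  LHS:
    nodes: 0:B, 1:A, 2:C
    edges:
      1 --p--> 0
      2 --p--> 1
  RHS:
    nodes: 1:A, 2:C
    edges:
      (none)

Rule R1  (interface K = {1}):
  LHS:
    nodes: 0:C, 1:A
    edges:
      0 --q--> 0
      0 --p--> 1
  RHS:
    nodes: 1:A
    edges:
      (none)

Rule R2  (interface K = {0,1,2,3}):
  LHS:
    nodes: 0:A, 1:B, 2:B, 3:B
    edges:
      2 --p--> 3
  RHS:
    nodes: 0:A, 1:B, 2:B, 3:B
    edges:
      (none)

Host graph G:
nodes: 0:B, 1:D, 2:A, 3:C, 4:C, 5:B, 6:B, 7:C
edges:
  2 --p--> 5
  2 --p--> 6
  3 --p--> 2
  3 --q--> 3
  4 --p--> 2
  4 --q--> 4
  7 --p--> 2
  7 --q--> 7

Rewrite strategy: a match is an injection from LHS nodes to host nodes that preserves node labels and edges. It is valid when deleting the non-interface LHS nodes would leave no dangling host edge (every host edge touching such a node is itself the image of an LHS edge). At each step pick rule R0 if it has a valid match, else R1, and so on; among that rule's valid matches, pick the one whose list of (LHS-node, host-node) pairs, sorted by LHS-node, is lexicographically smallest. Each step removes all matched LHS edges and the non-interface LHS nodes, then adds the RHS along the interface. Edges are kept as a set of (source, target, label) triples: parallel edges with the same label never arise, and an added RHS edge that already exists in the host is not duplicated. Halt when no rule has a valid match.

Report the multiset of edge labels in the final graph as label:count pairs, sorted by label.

[0] host  ⇒  8 nodes, 8 edges  {2-p->5 2-p->6 3-p->2 3-q->3 4-p->2 4-q->4 7-p->2 7-q->7}
[1] R0 @ {0↦5, 1↦2, 2↦3}  ⇒  7 nodes, 6 edges  {2-p->6 3-q->3 4-p->2 4-q->4 7-p->2 7-q->7}
[2] R0 @ {0↦6, 1↦2, 2↦4}  ⇒  6 nodes, 4 edges  {3-q->3 4-q->4 7-p->2 7-q->7}
[3] R1 @ {0↦7, 1↦2}  ⇒  5 nodes, 2 edges  {3-q->3 4-q->4}
normal form: no rule applies after step 3
NF edges: [(3, 3, 'q'), (4, 4, 'q')]

Answer: q:2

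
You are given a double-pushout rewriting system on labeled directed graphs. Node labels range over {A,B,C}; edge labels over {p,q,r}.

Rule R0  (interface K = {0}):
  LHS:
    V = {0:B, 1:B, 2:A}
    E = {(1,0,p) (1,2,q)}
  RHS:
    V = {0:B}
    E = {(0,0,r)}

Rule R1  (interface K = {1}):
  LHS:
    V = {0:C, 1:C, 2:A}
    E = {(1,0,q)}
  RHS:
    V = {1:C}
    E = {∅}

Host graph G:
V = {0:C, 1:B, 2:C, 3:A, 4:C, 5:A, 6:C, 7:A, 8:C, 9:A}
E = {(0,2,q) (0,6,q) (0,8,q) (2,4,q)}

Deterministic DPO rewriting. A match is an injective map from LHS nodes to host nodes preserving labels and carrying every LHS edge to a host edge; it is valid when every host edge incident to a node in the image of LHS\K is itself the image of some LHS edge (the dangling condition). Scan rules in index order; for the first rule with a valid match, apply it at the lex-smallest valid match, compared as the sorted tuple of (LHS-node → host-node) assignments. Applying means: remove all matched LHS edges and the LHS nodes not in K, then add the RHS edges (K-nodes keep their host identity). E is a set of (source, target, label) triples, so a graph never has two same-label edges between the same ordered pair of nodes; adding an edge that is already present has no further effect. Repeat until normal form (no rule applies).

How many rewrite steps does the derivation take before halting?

Answer: 4

Steps:
initial: |V|=10 |E|=4  E = 0-q->2 0-q->6 0-q->8 2-q->4
step 1: apply R1 at {0↦4, 1↦2, 2↦3}  → |V|=8 |E|=3  E = 0-q->2 0-q->6 0-q->8
step 2: apply R1 at {0↦2, 1↦0, 2↦5}  → |V|=6 |E|=2  E = 0-q->6 0-q->8
step 3: apply R1 at {0↦6, 1↦0, 2↦7}  → |V|=4 |E|=1  E = 0-q->8
step 4: apply R1 at {0↦8, 1↦0, 2↦9}  → |V|=2 |E|=0  E = ∅
normal form: no rule applies after step 4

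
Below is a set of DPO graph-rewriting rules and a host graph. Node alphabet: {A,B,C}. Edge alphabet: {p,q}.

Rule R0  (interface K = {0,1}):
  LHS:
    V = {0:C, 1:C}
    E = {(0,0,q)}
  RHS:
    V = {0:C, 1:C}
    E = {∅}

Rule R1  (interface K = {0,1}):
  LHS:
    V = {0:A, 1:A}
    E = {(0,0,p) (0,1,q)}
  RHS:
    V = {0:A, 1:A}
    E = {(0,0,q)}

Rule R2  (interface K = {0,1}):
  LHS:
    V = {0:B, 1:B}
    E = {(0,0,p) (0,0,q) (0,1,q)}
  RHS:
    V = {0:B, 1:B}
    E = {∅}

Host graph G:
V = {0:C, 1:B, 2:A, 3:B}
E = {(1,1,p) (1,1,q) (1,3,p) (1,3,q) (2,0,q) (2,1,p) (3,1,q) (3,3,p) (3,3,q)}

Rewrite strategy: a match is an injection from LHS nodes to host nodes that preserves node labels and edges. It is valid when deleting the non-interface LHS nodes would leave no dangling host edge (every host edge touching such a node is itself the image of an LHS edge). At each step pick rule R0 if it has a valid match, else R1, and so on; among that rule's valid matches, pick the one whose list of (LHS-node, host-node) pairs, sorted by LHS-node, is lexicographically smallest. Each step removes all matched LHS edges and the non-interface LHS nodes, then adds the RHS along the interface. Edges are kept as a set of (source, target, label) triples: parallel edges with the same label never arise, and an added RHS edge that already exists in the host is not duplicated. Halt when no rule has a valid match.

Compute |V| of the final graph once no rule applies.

Answer: 4

Derivation:
[0] host  ⇒  4 nodes, 9 edges  {1-p->1 1-q->1 1-p->3 1-q->3 2-q->0 2-p->1 3-q->1 3-p->3 3-q->3}
[1] R2 @ {0↦1, 1↦3}  ⇒  4 nodes, 6 edges  {1-p->3 2-q->0 2-p->1 3-q->1 3-p->3 3-q->3}
[2] R2 @ {0↦3, 1↦1}  ⇒  4 nodes, 3 edges  {1-p->3 2-q->0 2-p->1}
normal form: no rule applies after step 2
NF nodes: {0:C, 1:B, 2:A, 3:B}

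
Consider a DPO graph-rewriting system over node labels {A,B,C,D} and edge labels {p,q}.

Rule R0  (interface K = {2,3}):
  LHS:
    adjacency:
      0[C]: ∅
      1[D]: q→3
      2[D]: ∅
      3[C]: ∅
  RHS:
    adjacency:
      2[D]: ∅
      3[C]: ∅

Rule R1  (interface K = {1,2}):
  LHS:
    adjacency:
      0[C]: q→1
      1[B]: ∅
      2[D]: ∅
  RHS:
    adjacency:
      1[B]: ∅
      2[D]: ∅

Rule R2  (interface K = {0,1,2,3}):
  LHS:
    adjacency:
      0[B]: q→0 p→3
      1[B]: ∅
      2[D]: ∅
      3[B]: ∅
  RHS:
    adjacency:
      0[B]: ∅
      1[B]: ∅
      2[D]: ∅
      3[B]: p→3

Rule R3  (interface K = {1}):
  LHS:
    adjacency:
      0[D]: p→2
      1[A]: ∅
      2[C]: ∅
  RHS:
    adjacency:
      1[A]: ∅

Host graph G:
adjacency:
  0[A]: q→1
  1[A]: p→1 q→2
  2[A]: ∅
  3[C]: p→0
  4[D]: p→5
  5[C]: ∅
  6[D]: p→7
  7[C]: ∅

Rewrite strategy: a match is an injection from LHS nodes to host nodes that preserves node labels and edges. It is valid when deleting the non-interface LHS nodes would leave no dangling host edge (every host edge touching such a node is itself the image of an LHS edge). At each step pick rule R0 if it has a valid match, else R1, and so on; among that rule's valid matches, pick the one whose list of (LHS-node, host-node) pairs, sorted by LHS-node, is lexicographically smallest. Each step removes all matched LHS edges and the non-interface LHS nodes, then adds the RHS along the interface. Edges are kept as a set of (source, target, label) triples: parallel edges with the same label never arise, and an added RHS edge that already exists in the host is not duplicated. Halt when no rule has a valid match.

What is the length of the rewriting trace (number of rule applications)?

start.  V:8 E:6  edges: 0-q->1 1-p->1 1-q->2 3-p->0 4-p->5 6-p->7
1. fire R3 via {0↦4, 1↦0, 2↦5}  →  V:6 E:5  edges: 0-q->1 1-p->1 1-q->2 3-p->0 6-p->7
2. fire R3 via {0↦6, 1↦0, 2↦7}  →  V:4 E:4  edges: 0-q->1 1-p->1 1-q->2 3-p->0
normal form: no rule applies after step 2

Answer: 2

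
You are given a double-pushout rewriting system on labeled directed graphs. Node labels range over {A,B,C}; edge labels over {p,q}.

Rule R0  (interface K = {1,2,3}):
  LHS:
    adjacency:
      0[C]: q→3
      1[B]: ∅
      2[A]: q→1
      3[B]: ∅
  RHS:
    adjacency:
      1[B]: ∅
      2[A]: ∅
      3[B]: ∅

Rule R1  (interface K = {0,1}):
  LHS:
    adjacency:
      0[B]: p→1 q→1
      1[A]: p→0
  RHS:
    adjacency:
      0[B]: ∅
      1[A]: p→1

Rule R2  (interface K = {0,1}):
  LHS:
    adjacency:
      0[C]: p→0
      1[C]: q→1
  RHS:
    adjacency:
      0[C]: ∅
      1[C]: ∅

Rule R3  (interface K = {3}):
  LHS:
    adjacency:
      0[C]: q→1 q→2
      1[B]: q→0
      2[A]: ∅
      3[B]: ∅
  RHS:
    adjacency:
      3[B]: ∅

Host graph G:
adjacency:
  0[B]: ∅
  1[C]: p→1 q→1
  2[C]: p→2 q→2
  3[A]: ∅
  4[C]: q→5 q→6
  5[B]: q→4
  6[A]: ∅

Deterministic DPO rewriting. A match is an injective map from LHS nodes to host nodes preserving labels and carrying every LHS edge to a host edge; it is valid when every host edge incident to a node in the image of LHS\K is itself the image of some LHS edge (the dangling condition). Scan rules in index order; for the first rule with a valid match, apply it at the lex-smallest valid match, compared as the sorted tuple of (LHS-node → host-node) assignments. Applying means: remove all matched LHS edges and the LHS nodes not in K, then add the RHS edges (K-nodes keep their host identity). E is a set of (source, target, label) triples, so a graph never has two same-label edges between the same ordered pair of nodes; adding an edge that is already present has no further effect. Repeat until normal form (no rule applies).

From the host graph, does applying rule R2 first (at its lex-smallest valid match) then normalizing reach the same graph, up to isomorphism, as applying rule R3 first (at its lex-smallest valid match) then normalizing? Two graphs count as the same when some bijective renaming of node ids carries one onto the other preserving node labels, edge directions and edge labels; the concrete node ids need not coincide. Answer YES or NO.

Answer: YES

Rewrite trace:
branch R2-first: apply at {0↦1, 1↦2} → |E|=5, then 2 more step(s) → NF |V|=4 |E|=0 V={0:B, 1:C, 2:C, 3:A} E=∅
branch R3-first: apply at {0↦4, 1↦5, 2↦6, 3↦0} → |E|=4, then 2 more step(s) → NF |V|=4 |E|=0 V={0:B, 1:C, 2:C, 3:A} E=∅
graphs isomorphic (equal up to label-preserving node renaming)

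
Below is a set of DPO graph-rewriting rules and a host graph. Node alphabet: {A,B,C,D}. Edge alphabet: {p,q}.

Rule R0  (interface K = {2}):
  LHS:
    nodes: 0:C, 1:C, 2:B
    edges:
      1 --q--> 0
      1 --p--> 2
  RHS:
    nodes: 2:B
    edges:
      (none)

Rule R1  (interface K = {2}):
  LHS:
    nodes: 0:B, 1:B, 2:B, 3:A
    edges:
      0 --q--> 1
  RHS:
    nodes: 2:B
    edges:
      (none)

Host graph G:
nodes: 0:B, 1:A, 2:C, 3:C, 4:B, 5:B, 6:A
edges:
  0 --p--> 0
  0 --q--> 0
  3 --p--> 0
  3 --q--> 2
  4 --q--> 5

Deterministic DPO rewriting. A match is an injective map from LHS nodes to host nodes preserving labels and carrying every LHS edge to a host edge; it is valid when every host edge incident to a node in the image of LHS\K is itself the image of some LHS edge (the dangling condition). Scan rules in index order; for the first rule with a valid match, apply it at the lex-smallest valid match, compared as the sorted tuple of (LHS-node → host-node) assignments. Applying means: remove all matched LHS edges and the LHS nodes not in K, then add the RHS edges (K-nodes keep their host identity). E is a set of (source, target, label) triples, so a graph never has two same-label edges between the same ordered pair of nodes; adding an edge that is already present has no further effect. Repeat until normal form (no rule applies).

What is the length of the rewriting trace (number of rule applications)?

Answer: 2

Derivation:
start.  V:7 E:5  edges: 0-p->0 0-q->0 3-p->0 3-q->2 4-q->5
1. fire R0 via {0↦2, 1↦3, 2↦0}  →  V:5 E:3  edges: 0-p->0 0-q->0 4-q->5
2. fire R1 via {0↦4, 1↦5, 2↦0, 3↦1}  →  V:2 E:2  edges: 0-p->0 0-q->0
final graph: no rule applies after step 2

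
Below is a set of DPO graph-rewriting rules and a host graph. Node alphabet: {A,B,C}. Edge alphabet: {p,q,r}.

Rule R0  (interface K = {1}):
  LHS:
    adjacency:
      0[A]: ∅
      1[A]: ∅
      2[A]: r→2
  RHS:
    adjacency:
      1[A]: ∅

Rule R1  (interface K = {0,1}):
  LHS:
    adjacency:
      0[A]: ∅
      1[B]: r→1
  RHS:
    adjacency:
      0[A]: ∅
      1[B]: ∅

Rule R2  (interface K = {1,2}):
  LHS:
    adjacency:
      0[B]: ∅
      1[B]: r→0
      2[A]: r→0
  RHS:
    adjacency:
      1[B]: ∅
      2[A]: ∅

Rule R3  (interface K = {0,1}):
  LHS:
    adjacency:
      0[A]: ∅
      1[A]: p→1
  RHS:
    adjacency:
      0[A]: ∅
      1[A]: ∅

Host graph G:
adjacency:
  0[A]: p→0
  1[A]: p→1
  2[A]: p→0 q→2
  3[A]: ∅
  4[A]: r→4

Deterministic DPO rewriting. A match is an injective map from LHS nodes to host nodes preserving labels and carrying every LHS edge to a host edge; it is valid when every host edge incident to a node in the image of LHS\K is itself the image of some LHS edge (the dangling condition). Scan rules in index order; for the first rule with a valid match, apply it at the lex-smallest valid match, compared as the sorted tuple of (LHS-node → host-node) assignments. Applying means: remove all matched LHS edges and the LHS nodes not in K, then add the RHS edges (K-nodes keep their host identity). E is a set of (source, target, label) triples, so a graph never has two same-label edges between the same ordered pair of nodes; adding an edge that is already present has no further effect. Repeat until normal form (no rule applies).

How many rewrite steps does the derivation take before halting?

Answer: 3

Derivation:
[0] host  ⇒  5 nodes, 5 edges  {0-p->0 1-p->1 2-p->0 2-q->2 4-r->4}
[1] R0 @ {0↦3, 1↦0, 2↦4}  ⇒  3 nodes, 4 edges  {0-p->0 1-p->1 2-p->0 2-q->2}
[2] R3 @ {0↦0, 1↦1}  ⇒  3 nodes, 3 edges  {0-p->0 2-p->0 2-q->2}
[3] R3 @ {0↦1, 1↦0}  ⇒  3 nodes, 2 edges  {2-p->0 2-q->2}
normal form: no rule applies after step 3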